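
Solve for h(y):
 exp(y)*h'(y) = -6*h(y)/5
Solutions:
 h(y) = C1*exp(6*exp(-y)/5)


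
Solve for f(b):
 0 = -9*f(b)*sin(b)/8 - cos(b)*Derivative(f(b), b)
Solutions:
 f(b) = C1*cos(b)^(9/8)


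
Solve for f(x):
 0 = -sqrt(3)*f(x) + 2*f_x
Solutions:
 f(x) = C1*exp(sqrt(3)*x/2)


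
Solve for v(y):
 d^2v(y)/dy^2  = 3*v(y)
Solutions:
 v(y) = C1*exp(-sqrt(3)*y) + C2*exp(sqrt(3)*y)


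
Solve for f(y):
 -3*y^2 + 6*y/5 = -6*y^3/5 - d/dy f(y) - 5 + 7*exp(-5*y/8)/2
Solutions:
 f(y) = C1 - 3*y^4/10 + y^3 - 3*y^2/5 - 5*y - 28*exp(-5*y/8)/5


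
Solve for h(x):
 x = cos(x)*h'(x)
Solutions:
 h(x) = C1 + Integral(x/cos(x), x)


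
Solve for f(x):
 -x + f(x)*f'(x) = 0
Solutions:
 f(x) = -sqrt(C1 + x^2)
 f(x) = sqrt(C1 + x^2)


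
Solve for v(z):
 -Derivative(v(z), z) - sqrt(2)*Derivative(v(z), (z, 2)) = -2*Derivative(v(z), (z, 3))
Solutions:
 v(z) = C1 + C2*exp(z*(-sqrt(10) + sqrt(2))/4) + C3*exp(z*(sqrt(2) + sqrt(10))/4)


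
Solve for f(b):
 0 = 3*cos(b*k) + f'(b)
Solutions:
 f(b) = C1 - 3*sin(b*k)/k


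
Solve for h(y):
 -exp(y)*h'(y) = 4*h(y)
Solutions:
 h(y) = C1*exp(4*exp(-y))


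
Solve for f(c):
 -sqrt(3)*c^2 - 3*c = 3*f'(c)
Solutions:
 f(c) = C1 - sqrt(3)*c^3/9 - c^2/2


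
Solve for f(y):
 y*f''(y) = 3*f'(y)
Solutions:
 f(y) = C1 + C2*y^4


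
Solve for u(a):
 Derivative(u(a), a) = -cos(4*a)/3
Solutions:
 u(a) = C1 - sin(4*a)/12


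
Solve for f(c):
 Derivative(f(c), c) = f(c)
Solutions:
 f(c) = C1*exp(c)


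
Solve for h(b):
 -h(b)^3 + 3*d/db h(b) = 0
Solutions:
 h(b) = -sqrt(6)*sqrt(-1/(C1 + b))/2
 h(b) = sqrt(6)*sqrt(-1/(C1 + b))/2


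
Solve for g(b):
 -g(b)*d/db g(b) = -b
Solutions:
 g(b) = -sqrt(C1 + b^2)
 g(b) = sqrt(C1 + b^2)


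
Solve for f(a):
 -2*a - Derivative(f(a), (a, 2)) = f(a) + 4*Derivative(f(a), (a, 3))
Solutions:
 f(a) = C1*exp(a*(-2 + (12*sqrt(327) + 217)^(-1/3) + (12*sqrt(327) + 217)^(1/3))/24)*sin(sqrt(3)*a*(-(12*sqrt(327) + 217)^(1/3) + (12*sqrt(327) + 217)^(-1/3))/24) + C2*exp(a*(-2 + (12*sqrt(327) + 217)^(-1/3) + (12*sqrt(327) + 217)^(1/3))/24)*cos(sqrt(3)*a*(-(12*sqrt(327) + 217)^(1/3) + (12*sqrt(327) + 217)^(-1/3))/24) + C3*exp(-a*((12*sqrt(327) + 217)^(-1/3) + 1 + (12*sqrt(327) + 217)^(1/3))/12) - 2*a


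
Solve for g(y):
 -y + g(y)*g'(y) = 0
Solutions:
 g(y) = -sqrt(C1 + y^2)
 g(y) = sqrt(C1 + y^2)


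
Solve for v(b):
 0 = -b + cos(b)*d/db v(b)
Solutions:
 v(b) = C1 + Integral(b/cos(b), b)


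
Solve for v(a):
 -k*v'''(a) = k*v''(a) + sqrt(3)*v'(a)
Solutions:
 v(a) = C1 + C2*exp(a*(-1 + sqrt(k*(k - 4*sqrt(3)))/k)/2) + C3*exp(-a*(1 + sqrt(k*(k - 4*sqrt(3)))/k)/2)


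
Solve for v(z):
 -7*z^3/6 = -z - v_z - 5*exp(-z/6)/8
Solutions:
 v(z) = C1 + 7*z^4/24 - z^2/2 + 15*exp(-z/6)/4


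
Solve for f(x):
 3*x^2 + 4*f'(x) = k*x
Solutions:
 f(x) = C1 + k*x^2/8 - x^3/4


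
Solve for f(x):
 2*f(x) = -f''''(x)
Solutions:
 f(x) = (C1*sin(2^(3/4)*x/2) + C2*cos(2^(3/4)*x/2))*exp(-2^(3/4)*x/2) + (C3*sin(2^(3/4)*x/2) + C4*cos(2^(3/4)*x/2))*exp(2^(3/4)*x/2)


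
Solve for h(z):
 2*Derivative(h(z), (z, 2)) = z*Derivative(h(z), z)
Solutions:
 h(z) = C1 + C2*erfi(z/2)


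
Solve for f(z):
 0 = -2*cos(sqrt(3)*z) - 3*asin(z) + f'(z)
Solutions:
 f(z) = C1 + 3*z*asin(z) + 3*sqrt(1 - z^2) + 2*sqrt(3)*sin(sqrt(3)*z)/3


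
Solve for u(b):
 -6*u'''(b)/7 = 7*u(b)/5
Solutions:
 u(b) = C3*exp(-210^(2/3)*b/30) + (C1*sin(3^(1/6)*70^(2/3)*b/20) + C2*cos(3^(1/6)*70^(2/3)*b/20))*exp(210^(2/3)*b/60)


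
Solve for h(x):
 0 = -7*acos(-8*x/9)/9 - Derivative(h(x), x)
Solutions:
 h(x) = C1 - 7*x*acos(-8*x/9)/9 - 7*sqrt(81 - 64*x^2)/72


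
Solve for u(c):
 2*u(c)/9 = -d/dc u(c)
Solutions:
 u(c) = C1*exp(-2*c/9)


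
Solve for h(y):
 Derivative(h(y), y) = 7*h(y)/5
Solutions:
 h(y) = C1*exp(7*y/5)


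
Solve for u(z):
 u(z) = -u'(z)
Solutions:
 u(z) = C1*exp(-z)


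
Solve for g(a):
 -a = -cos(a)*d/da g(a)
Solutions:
 g(a) = C1 + Integral(a/cos(a), a)


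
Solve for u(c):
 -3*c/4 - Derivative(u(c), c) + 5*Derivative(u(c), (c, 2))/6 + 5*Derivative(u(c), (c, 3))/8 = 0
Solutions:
 u(c) = C1 + C2*exp(2*c*(-5 + sqrt(115))/15) + C3*exp(-2*c*(5 + sqrt(115))/15) - 3*c^2/8 - 5*c/8


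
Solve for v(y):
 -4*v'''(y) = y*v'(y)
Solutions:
 v(y) = C1 + Integral(C2*airyai(-2^(1/3)*y/2) + C3*airybi(-2^(1/3)*y/2), y)


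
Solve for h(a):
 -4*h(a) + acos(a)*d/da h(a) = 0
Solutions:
 h(a) = C1*exp(4*Integral(1/acos(a), a))


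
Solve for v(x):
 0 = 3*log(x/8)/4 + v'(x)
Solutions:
 v(x) = C1 - 3*x*log(x)/4 + 3*x/4 + 9*x*log(2)/4


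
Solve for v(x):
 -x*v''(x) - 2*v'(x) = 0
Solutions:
 v(x) = C1 + C2/x


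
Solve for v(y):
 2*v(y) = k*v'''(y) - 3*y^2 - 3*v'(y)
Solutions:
 v(y) = C1*exp(-y*((sqrt((1 - 1/k)/k^2) - 1/k)^(1/3) + 1/(k*(sqrt((1 - 1/k)/k^2) - 1/k)^(1/3)))) + C2*exp(y*((sqrt((1 - 1/k)/k^2) - 1/k)^(1/3)/2 - sqrt(3)*I*(sqrt((1 - 1/k)/k^2) - 1/k)^(1/3)/2 - 2/(k*(-1 + sqrt(3)*I)*(sqrt((1 - 1/k)/k^2) - 1/k)^(1/3)))) + C3*exp(y*((sqrt((1 - 1/k)/k^2) - 1/k)^(1/3)/2 + sqrt(3)*I*(sqrt((1 - 1/k)/k^2) - 1/k)^(1/3)/2 + 2/(k*(1 + sqrt(3)*I)*(sqrt((1 - 1/k)/k^2) - 1/k)^(1/3)))) - 3*y^2/2 + 9*y/2 - 27/4


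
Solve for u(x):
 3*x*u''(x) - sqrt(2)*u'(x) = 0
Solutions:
 u(x) = C1 + C2*x^(sqrt(2)/3 + 1)


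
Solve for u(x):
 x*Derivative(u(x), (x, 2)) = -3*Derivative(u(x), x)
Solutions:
 u(x) = C1 + C2/x^2


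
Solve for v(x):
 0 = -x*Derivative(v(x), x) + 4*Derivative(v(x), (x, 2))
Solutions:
 v(x) = C1 + C2*erfi(sqrt(2)*x/4)


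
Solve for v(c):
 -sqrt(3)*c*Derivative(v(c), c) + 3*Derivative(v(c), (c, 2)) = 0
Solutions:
 v(c) = C1 + C2*erfi(sqrt(2)*3^(3/4)*c/6)


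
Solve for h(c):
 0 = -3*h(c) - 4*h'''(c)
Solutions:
 h(c) = C3*exp(-6^(1/3)*c/2) + (C1*sin(2^(1/3)*3^(5/6)*c/4) + C2*cos(2^(1/3)*3^(5/6)*c/4))*exp(6^(1/3)*c/4)


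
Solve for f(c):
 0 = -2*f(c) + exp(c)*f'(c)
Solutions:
 f(c) = C1*exp(-2*exp(-c))


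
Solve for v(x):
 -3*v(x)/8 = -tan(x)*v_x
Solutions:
 v(x) = C1*sin(x)^(3/8)


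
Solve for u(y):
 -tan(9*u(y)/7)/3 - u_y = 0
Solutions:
 u(y) = -7*asin(C1*exp(-3*y/7))/9 + 7*pi/9
 u(y) = 7*asin(C1*exp(-3*y/7))/9


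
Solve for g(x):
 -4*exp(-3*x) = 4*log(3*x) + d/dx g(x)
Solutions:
 g(x) = C1 - 4*x*log(x) + 4*x*(1 - log(3)) + 4*exp(-3*x)/3


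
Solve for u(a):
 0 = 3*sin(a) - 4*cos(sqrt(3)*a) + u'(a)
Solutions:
 u(a) = C1 + 4*sqrt(3)*sin(sqrt(3)*a)/3 + 3*cos(a)


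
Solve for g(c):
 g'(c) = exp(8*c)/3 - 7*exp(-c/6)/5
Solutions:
 g(c) = C1 + exp(8*c)/24 + 42*exp(-c/6)/5


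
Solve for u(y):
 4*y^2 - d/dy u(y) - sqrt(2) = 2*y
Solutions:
 u(y) = C1 + 4*y^3/3 - y^2 - sqrt(2)*y


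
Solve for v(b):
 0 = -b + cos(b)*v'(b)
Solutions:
 v(b) = C1 + Integral(b/cos(b), b)


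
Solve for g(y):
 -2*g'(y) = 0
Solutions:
 g(y) = C1


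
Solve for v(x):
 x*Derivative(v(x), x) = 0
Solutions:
 v(x) = C1


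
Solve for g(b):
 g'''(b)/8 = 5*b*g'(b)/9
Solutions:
 g(b) = C1 + Integral(C2*airyai(2*15^(1/3)*b/3) + C3*airybi(2*15^(1/3)*b/3), b)


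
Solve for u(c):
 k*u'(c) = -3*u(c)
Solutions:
 u(c) = C1*exp(-3*c/k)


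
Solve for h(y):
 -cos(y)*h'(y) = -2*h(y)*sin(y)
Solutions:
 h(y) = C1/cos(y)^2


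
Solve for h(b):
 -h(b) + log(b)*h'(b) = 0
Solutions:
 h(b) = C1*exp(li(b))


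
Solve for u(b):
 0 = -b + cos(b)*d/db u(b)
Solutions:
 u(b) = C1 + Integral(b/cos(b), b)


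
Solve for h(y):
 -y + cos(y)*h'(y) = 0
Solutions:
 h(y) = C1 + Integral(y/cos(y), y)


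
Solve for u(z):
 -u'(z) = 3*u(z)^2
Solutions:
 u(z) = 1/(C1 + 3*z)


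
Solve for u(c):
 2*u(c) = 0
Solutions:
 u(c) = 0


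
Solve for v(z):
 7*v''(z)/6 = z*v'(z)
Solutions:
 v(z) = C1 + C2*erfi(sqrt(21)*z/7)


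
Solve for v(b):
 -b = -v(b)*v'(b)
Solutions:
 v(b) = -sqrt(C1 + b^2)
 v(b) = sqrt(C1 + b^2)


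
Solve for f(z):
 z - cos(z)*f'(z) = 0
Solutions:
 f(z) = C1 + Integral(z/cos(z), z)


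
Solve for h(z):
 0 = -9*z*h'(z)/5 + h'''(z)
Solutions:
 h(z) = C1 + Integral(C2*airyai(15^(2/3)*z/5) + C3*airybi(15^(2/3)*z/5), z)


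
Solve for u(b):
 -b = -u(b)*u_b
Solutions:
 u(b) = -sqrt(C1 + b^2)
 u(b) = sqrt(C1 + b^2)


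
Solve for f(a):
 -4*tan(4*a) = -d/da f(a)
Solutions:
 f(a) = C1 - log(cos(4*a))


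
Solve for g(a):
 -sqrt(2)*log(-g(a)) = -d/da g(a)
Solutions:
 -li(-g(a)) = C1 + sqrt(2)*a


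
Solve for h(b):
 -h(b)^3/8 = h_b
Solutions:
 h(b) = -2*sqrt(-1/(C1 - b))
 h(b) = 2*sqrt(-1/(C1 - b))


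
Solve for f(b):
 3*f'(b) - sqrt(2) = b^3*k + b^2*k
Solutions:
 f(b) = C1 + b^4*k/12 + b^3*k/9 + sqrt(2)*b/3


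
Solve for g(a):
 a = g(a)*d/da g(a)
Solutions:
 g(a) = -sqrt(C1 + a^2)
 g(a) = sqrt(C1 + a^2)


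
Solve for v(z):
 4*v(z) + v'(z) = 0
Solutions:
 v(z) = C1*exp(-4*z)


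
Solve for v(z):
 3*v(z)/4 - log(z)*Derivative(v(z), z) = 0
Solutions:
 v(z) = C1*exp(3*li(z)/4)


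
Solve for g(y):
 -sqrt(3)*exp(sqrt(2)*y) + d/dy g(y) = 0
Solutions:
 g(y) = C1 + sqrt(6)*exp(sqrt(2)*y)/2


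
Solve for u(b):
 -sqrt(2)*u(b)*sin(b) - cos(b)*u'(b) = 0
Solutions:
 u(b) = C1*cos(b)^(sqrt(2))


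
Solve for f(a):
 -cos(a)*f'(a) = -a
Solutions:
 f(a) = C1 + Integral(a/cos(a), a)


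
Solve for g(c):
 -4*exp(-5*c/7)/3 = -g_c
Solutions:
 g(c) = C1 - 28*exp(-5*c/7)/15


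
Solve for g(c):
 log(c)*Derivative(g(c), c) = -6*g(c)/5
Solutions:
 g(c) = C1*exp(-6*li(c)/5)


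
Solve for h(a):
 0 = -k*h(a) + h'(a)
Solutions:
 h(a) = C1*exp(a*k)


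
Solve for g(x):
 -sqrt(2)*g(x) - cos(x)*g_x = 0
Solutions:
 g(x) = C1*(sin(x) - 1)^(sqrt(2)/2)/(sin(x) + 1)^(sqrt(2)/2)


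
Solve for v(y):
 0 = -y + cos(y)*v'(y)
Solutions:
 v(y) = C1 + Integral(y/cos(y), y)


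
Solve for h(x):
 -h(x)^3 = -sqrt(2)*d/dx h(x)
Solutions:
 h(x) = -sqrt(-1/(C1 + sqrt(2)*x))
 h(x) = sqrt(-1/(C1 + sqrt(2)*x))


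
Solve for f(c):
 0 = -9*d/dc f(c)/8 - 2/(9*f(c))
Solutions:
 f(c) = -sqrt(C1 - 32*c)/9
 f(c) = sqrt(C1 - 32*c)/9


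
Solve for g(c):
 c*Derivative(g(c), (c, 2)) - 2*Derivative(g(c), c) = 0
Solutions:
 g(c) = C1 + C2*c^3


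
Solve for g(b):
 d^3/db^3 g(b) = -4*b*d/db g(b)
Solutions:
 g(b) = C1 + Integral(C2*airyai(-2^(2/3)*b) + C3*airybi(-2^(2/3)*b), b)


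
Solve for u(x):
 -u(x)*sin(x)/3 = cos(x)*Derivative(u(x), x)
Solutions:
 u(x) = C1*cos(x)^(1/3)


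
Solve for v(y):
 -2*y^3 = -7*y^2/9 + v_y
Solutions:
 v(y) = C1 - y^4/2 + 7*y^3/27


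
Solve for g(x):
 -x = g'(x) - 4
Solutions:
 g(x) = C1 - x^2/2 + 4*x


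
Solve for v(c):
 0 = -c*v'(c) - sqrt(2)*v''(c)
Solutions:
 v(c) = C1 + C2*erf(2^(1/4)*c/2)


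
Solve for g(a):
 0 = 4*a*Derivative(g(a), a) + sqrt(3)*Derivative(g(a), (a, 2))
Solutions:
 g(a) = C1 + C2*erf(sqrt(2)*3^(3/4)*a/3)


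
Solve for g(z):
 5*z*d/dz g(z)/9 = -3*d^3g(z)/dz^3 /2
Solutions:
 g(z) = C1 + Integral(C2*airyai(-10^(1/3)*z/3) + C3*airybi(-10^(1/3)*z/3), z)


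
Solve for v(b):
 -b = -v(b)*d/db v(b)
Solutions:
 v(b) = -sqrt(C1 + b^2)
 v(b) = sqrt(C1 + b^2)


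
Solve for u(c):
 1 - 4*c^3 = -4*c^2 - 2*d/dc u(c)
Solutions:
 u(c) = C1 + c^4/2 - 2*c^3/3 - c/2


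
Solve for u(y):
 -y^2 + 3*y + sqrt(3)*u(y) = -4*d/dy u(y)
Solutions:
 u(y) = C1*exp(-sqrt(3)*y/4) + sqrt(3)*y^2/3 - 8*y/3 - sqrt(3)*y + 4 + 32*sqrt(3)/9


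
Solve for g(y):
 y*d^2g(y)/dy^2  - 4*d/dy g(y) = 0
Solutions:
 g(y) = C1 + C2*y^5


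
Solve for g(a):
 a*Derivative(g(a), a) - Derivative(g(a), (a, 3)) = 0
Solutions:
 g(a) = C1 + Integral(C2*airyai(a) + C3*airybi(a), a)


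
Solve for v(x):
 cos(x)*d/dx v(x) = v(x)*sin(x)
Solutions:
 v(x) = C1/cos(x)


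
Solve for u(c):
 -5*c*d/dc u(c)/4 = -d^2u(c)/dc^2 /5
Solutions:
 u(c) = C1 + C2*erfi(5*sqrt(2)*c/4)


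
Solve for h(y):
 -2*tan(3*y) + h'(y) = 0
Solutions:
 h(y) = C1 - 2*log(cos(3*y))/3


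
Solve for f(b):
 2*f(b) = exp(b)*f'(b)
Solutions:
 f(b) = C1*exp(-2*exp(-b))


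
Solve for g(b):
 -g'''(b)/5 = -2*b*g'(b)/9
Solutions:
 g(b) = C1 + Integral(C2*airyai(30^(1/3)*b/3) + C3*airybi(30^(1/3)*b/3), b)


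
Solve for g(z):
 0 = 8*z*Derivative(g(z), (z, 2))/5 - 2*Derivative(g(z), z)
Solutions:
 g(z) = C1 + C2*z^(9/4)


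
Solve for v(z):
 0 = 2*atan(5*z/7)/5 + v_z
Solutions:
 v(z) = C1 - 2*z*atan(5*z/7)/5 + 7*log(25*z^2 + 49)/25


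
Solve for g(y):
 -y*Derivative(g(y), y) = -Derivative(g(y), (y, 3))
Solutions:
 g(y) = C1 + Integral(C2*airyai(y) + C3*airybi(y), y)


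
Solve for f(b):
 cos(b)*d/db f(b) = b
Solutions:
 f(b) = C1 + Integral(b/cos(b), b)


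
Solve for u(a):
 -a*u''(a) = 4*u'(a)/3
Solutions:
 u(a) = C1 + C2/a^(1/3)


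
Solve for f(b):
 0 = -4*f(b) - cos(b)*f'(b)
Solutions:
 f(b) = C1*(sin(b)^2 - 2*sin(b) + 1)/(sin(b)^2 + 2*sin(b) + 1)


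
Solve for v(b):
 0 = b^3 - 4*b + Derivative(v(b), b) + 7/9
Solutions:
 v(b) = C1 - b^4/4 + 2*b^2 - 7*b/9


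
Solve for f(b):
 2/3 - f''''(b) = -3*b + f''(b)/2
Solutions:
 f(b) = C1 + C2*b + C3*sin(sqrt(2)*b/2) + C4*cos(sqrt(2)*b/2) + b^3 + 2*b^2/3


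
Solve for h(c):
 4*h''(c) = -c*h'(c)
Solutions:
 h(c) = C1 + C2*erf(sqrt(2)*c/4)


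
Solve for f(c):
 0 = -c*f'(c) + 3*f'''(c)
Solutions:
 f(c) = C1 + Integral(C2*airyai(3^(2/3)*c/3) + C3*airybi(3^(2/3)*c/3), c)


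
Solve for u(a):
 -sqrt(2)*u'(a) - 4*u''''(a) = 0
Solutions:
 u(a) = C1 + C4*exp(-sqrt(2)*a/2) + (C2*sin(sqrt(6)*a/4) + C3*cos(sqrt(6)*a/4))*exp(sqrt(2)*a/4)


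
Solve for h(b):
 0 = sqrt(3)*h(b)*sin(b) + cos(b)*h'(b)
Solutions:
 h(b) = C1*cos(b)^(sqrt(3))


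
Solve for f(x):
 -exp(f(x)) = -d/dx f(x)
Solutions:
 f(x) = log(-1/(C1 + x))


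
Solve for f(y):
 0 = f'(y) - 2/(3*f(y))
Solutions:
 f(y) = -sqrt(C1 + 12*y)/3
 f(y) = sqrt(C1 + 12*y)/3


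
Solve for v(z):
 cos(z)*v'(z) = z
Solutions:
 v(z) = C1 + Integral(z/cos(z), z)


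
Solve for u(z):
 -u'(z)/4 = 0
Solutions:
 u(z) = C1


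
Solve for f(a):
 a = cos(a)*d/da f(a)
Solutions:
 f(a) = C1 + Integral(a/cos(a), a)


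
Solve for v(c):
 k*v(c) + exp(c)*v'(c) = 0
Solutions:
 v(c) = C1*exp(k*exp(-c))


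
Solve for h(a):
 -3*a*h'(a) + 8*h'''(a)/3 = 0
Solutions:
 h(a) = C1 + Integral(C2*airyai(3^(2/3)*a/2) + C3*airybi(3^(2/3)*a/2), a)


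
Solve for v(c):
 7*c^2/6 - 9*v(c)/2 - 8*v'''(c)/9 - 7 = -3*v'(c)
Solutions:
 v(c) = C1*exp(3*2^(1/3)*c*(2^(1/3)/(sqrt(7) + 3)^(1/3) + (sqrt(7) + 3)^(1/3))/8)*sin(3*2^(1/3)*sqrt(3)*c*(-(sqrt(7) + 3)^(1/3) + 2^(1/3)/(sqrt(7) + 3)^(1/3))/8) + C2*exp(3*2^(1/3)*c*(2^(1/3)/(sqrt(7) + 3)^(1/3) + (sqrt(7) + 3)^(1/3))/8)*cos(3*2^(1/3)*sqrt(3)*c*(-(sqrt(7) + 3)^(1/3) + 2^(1/3)/(sqrt(7) + 3)^(1/3))/8) + C3*exp(-3*2^(1/3)*c*(2^(1/3)/(sqrt(7) + 3)^(1/3) + (sqrt(7) + 3)^(1/3))/4) + 7*c^2/27 + 28*c/81 - 322/243


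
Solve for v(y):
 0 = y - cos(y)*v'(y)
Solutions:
 v(y) = C1 + Integral(y/cos(y), y)


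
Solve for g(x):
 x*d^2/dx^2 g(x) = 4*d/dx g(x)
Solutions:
 g(x) = C1 + C2*x^5


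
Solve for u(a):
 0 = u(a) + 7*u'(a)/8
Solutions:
 u(a) = C1*exp(-8*a/7)


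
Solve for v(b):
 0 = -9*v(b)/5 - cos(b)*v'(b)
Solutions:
 v(b) = C1*(sin(b) - 1)^(9/10)/(sin(b) + 1)^(9/10)


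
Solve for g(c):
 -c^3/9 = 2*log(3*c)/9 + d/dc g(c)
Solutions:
 g(c) = C1 - c^4/36 - 2*c*log(c)/9 - 2*c*log(3)/9 + 2*c/9


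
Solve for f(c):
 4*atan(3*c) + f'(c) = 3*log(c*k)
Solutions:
 f(c) = C1 + 3*c*log(c*k) - 4*c*atan(3*c) - 3*c + 2*log(9*c^2 + 1)/3


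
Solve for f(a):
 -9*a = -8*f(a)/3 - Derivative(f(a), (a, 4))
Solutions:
 f(a) = 27*a/8 + (C1*sin(2^(1/4)*3^(3/4)*a/3) + C2*cos(2^(1/4)*3^(3/4)*a/3))*exp(-2^(1/4)*3^(3/4)*a/3) + (C3*sin(2^(1/4)*3^(3/4)*a/3) + C4*cos(2^(1/4)*3^(3/4)*a/3))*exp(2^(1/4)*3^(3/4)*a/3)


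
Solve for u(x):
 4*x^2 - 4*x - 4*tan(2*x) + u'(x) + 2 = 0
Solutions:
 u(x) = C1 - 4*x^3/3 + 2*x^2 - 2*x - 2*log(cos(2*x))


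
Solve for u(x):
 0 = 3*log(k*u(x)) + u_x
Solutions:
 li(k*u(x))/k = C1 - 3*x


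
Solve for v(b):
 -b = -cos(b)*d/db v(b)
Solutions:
 v(b) = C1 + Integral(b/cos(b), b)


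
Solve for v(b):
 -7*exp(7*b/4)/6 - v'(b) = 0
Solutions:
 v(b) = C1 - 2*exp(7*b/4)/3


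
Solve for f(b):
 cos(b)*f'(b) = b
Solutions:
 f(b) = C1 + Integral(b/cos(b), b)


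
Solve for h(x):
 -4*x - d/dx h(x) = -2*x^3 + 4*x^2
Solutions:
 h(x) = C1 + x^4/2 - 4*x^3/3 - 2*x^2


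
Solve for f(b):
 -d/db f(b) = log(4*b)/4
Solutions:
 f(b) = C1 - b*log(b)/4 - b*log(2)/2 + b/4


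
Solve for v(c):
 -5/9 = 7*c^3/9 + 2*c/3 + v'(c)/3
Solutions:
 v(c) = C1 - 7*c^4/12 - c^2 - 5*c/3


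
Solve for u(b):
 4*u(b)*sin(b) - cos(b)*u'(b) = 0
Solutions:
 u(b) = C1/cos(b)^4


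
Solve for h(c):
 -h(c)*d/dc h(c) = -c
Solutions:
 h(c) = -sqrt(C1 + c^2)
 h(c) = sqrt(C1 + c^2)


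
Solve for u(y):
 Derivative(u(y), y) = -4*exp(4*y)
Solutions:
 u(y) = C1 - exp(4*y)


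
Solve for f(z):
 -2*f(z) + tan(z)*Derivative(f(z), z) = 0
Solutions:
 f(z) = C1*sin(z)^2


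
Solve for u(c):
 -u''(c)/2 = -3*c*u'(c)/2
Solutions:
 u(c) = C1 + C2*erfi(sqrt(6)*c/2)


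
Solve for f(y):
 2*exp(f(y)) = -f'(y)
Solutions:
 f(y) = log(1/(C1 + 2*y))


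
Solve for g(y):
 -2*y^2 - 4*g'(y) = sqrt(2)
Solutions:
 g(y) = C1 - y^3/6 - sqrt(2)*y/4


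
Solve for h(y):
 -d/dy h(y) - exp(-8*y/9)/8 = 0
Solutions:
 h(y) = C1 + 9*exp(-8*y/9)/64


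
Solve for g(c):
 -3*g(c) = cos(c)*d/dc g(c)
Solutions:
 g(c) = C1*(sin(c) - 1)^(3/2)/(sin(c) + 1)^(3/2)


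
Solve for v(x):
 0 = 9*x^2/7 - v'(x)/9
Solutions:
 v(x) = C1 + 27*x^3/7


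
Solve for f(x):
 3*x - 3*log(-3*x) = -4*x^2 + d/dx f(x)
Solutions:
 f(x) = C1 + 4*x^3/3 + 3*x^2/2 - 3*x*log(-x) + 3*x*(1 - log(3))


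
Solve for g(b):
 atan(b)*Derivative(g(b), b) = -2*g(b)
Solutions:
 g(b) = C1*exp(-2*Integral(1/atan(b), b))


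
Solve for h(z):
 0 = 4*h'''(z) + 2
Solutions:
 h(z) = C1 + C2*z + C3*z^2 - z^3/12


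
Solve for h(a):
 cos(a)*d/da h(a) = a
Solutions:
 h(a) = C1 + Integral(a/cos(a), a)


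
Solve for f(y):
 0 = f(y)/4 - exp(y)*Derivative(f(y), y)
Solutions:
 f(y) = C1*exp(-exp(-y)/4)


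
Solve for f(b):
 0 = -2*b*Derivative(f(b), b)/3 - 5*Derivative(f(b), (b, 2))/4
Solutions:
 f(b) = C1 + C2*erf(2*sqrt(15)*b/15)


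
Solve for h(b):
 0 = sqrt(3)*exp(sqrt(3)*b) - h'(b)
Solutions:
 h(b) = C1 + exp(sqrt(3)*b)


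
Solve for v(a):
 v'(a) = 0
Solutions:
 v(a) = C1


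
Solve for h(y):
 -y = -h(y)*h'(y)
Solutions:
 h(y) = -sqrt(C1 + y^2)
 h(y) = sqrt(C1 + y^2)


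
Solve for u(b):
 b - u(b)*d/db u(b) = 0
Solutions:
 u(b) = -sqrt(C1 + b^2)
 u(b) = sqrt(C1 + b^2)


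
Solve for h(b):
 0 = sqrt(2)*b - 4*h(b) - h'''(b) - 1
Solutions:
 h(b) = C3*exp(-2^(2/3)*b) + sqrt(2)*b/4 + (C1*sin(2^(2/3)*sqrt(3)*b/2) + C2*cos(2^(2/3)*sqrt(3)*b/2))*exp(2^(2/3)*b/2) - 1/4


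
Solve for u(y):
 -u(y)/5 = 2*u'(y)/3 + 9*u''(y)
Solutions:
 u(y) = (C1*sin(2*sqrt(95)*y/135) + C2*cos(2*sqrt(95)*y/135))*exp(-y/27)


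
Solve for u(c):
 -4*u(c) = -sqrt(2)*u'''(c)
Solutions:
 u(c) = C3*exp(sqrt(2)*c) + (C1*sin(sqrt(6)*c/2) + C2*cos(sqrt(6)*c/2))*exp(-sqrt(2)*c/2)


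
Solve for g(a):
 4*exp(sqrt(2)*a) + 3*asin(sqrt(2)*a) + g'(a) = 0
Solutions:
 g(a) = C1 - 3*a*asin(sqrt(2)*a) - 3*sqrt(2)*sqrt(1 - 2*a^2)/2 - 2*sqrt(2)*exp(sqrt(2)*a)


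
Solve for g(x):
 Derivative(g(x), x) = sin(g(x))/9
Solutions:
 -x/9 + log(cos(g(x)) - 1)/2 - log(cos(g(x)) + 1)/2 = C1


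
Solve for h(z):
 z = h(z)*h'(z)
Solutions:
 h(z) = -sqrt(C1 + z^2)
 h(z) = sqrt(C1 + z^2)


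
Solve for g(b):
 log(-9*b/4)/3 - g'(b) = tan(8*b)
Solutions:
 g(b) = C1 + b*log(-b)/3 - 2*b*log(2)/3 - b/3 + 2*b*log(3)/3 + log(cos(8*b))/8


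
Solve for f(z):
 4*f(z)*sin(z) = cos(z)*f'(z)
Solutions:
 f(z) = C1/cos(z)^4


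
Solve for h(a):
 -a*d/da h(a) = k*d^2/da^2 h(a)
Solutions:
 h(a) = C1 + C2*sqrt(k)*erf(sqrt(2)*a*sqrt(1/k)/2)


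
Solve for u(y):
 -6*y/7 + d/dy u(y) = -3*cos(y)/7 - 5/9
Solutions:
 u(y) = C1 + 3*y^2/7 - 5*y/9 - 3*sin(y)/7


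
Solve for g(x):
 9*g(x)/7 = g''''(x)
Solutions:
 g(x) = C1*exp(-sqrt(3)*7^(3/4)*x/7) + C2*exp(sqrt(3)*7^(3/4)*x/7) + C3*sin(sqrt(3)*7^(3/4)*x/7) + C4*cos(sqrt(3)*7^(3/4)*x/7)


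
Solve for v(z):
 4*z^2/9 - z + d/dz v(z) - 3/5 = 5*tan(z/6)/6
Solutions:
 v(z) = C1 - 4*z^3/27 + z^2/2 + 3*z/5 - 5*log(cos(z/6))


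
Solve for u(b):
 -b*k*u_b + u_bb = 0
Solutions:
 u(b) = Piecewise((-sqrt(2)*sqrt(pi)*C1*erf(sqrt(2)*b*sqrt(-k)/2)/(2*sqrt(-k)) - C2, (k > 0) | (k < 0)), (-C1*b - C2, True))


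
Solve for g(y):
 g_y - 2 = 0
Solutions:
 g(y) = C1 + 2*y


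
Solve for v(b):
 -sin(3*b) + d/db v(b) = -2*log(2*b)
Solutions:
 v(b) = C1 - 2*b*log(b) - 2*b*log(2) + 2*b - cos(3*b)/3


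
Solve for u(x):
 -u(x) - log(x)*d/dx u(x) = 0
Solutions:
 u(x) = C1*exp(-li(x))


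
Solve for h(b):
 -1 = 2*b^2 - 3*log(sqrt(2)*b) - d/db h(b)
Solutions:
 h(b) = C1 + 2*b^3/3 - 3*b*log(b) - 3*b*log(2)/2 + 4*b


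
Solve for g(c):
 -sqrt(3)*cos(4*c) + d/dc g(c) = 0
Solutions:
 g(c) = C1 + sqrt(3)*sin(4*c)/4


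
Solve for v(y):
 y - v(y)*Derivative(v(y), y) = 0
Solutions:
 v(y) = -sqrt(C1 + y^2)
 v(y) = sqrt(C1 + y^2)


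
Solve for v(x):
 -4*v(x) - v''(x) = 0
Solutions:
 v(x) = C1*sin(2*x) + C2*cos(2*x)


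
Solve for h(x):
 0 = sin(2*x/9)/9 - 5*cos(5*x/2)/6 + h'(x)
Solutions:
 h(x) = C1 + sin(5*x/2)/3 + cos(2*x/9)/2


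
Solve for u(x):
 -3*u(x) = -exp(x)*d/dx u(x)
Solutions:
 u(x) = C1*exp(-3*exp(-x))


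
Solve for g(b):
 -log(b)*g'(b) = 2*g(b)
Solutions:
 g(b) = C1*exp(-2*li(b))


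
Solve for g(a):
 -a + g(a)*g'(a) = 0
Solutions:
 g(a) = -sqrt(C1 + a^2)
 g(a) = sqrt(C1 + a^2)


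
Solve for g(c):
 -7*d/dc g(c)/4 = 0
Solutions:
 g(c) = C1


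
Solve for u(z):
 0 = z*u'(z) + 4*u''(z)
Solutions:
 u(z) = C1 + C2*erf(sqrt(2)*z/4)


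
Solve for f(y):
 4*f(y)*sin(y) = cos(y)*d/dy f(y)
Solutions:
 f(y) = C1/cos(y)^4


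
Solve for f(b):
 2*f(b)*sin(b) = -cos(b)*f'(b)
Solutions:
 f(b) = C1*cos(b)^2


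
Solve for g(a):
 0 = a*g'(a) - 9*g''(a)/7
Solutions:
 g(a) = C1 + C2*erfi(sqrt(14)*a/6)


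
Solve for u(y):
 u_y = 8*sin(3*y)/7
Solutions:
 u(y) = C1 - 8*cos(3*y)/21


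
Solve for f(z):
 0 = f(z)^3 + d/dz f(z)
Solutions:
 f(z) = -sqrt(2)*sqrt(-1/(C1 - z))/2
 f(z) = sqrt(2)*sqrt(-1/(C1 - z))/2


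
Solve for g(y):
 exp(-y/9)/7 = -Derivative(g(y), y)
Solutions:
 g(y) = C1 + 9*exp(-y/9)/7


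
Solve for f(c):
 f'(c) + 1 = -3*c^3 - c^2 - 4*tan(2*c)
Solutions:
 f(c) = C1 - 3*c^4/4 - c^3/3 - c + 2*log(cos(2*c))


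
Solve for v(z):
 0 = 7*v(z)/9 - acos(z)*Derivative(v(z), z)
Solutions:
 v(z) = C1*exp(7*Integral(1/acos(z), z)/9)


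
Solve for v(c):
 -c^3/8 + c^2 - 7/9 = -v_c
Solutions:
 v(c) = C1 + c^4/32 - c^3/3 + 7*c/9


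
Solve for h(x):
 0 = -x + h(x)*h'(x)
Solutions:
 h(x) = -sqrt(C1 + x^2)
 h(x) = sqrt(C1 + x^2)


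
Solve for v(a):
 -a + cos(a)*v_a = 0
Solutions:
 v(a) = C1 + Integral(a/cos(a), a)


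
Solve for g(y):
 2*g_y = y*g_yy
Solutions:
 g(y) = C1 + C2*y^3


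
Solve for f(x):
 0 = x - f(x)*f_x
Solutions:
 f(x) = -sqrt(C1 + x^2)
 f(x) = sqrt(C1 + x^2)


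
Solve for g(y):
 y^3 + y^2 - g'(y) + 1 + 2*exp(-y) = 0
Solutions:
 g(y) = C1 + y^4/4 + y^3/3 + y - 2*exp(-y)


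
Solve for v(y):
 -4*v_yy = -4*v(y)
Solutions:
 v(y) = C1*exp(-y) + C2*exp(y)


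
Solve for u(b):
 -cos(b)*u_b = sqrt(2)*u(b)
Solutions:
 u(b) = C1*(sin(b) - 1)^(sqrt(2)/2)/(sin(b) + 1)^(sqrt(2)/2)


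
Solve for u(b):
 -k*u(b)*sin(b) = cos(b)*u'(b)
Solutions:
 u(b) = C1*exp(k*log(cos(b)))


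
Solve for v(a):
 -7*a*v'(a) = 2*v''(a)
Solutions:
 v(a) = C1 + C2*erf(sqrt(7)*a/2)


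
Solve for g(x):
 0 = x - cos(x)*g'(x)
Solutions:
 g(x) = C1 + Integral(x/cos(x), x)


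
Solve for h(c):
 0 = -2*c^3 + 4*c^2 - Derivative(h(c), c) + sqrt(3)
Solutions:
 h(c) = C1 - c^4/2 + 4*c^3/3 + sqrt(3)*c


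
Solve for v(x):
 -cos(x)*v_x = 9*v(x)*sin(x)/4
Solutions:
 v(x) = C1*cos(x)^(9/4)


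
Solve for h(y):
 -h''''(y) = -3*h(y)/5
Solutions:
 h(y) = C1*exp(-3^(1/4)*5^(3/4)*y/5) + C2*exp(3^(1/4)*5^(3/4)*y/5) + C3*sin(3^(1/4)*5^(3/4)*y/5) + C4*cos(3^(1/4)*5^(3/4)*y/5)


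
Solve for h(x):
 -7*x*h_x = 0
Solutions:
 h(x) = C1


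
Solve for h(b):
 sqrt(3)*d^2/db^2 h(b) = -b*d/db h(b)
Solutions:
 h(b) = C1 + C2*erf(sqrt(2)*3^(3/4)*b/6)


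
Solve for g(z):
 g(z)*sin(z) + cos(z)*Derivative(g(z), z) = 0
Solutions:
 g(z) = C1*cos(z)


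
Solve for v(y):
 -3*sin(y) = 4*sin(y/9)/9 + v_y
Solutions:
 v(y) = C1 + 4*cos(y/9) + 3*cos(y)


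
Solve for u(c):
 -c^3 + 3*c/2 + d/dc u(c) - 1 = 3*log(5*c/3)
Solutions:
 u(c) = C1 + c^4/4 - 3*c^2/4 + 3*c*log(c) - 3*c*log(3) - 2*c + 3*c*log(5)


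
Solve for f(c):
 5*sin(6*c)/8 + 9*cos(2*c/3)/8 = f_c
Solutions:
 f(c) = C1 + 27*sin(2*c/3)/16 - 5*cos(6*c)/48


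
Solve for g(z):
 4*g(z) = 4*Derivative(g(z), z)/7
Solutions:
 g(z) = C1*exp(7*z)


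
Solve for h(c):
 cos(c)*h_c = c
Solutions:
 h(c) = C1 + Integral(c/cos(c), c)


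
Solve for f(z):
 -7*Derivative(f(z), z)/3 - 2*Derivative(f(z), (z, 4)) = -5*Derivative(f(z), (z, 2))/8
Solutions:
 f(z) = C1 + C2*exp(3^(1/3)*z*(5*3^(1/3)/(sqrt(112521) + 336)^(1/3) + (sqrt(112521) + 336)^(1/3))/24)*sin(3^(1/6)*z*(-3^(2/3)*(sqrt(112521) + 336)^(1/3) + 15/(sqrt(112521) + 336)^(1/3))/24) + C3*exp(3^(1/3)*z*(5*3^(1/3)/(sqrt(112521) + 336)^(1/3) + (sqrt(112521) + 336)^(1/3))/24)*cos(3^(1/6)*z*(-3^(2/3)*(sqrt(112521) + 336)^(1/3) + 15/(sqrt(112521) + 336)^(1/3))/24) + C4*exp(-3^(1/3)*z*(5*3^(1/3)/(sqrt(112521) + 336)^(1/3) + (sqrt(112521) + 336)^(1/3))/12)


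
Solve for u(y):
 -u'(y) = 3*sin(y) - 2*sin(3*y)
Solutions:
 u(y) = C1 + 3*cos(y) - 2*cos(3*y)/3


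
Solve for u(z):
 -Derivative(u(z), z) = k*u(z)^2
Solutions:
 u(z) = 1/(C1 + k*z)


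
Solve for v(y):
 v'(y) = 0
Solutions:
 v(y) = C1


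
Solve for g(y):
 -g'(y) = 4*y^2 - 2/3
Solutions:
 g(y) = C1 - 4*y^3/3 + 2*y/3


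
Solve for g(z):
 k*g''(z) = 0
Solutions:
 g(z) = C1 + C2*z


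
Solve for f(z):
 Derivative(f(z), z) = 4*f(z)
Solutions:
 f(z) = C1*exp(4*z)


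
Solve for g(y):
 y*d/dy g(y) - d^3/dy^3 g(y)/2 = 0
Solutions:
 g(y) = C1 + Integral(C2*airyai(2^(1/3)*y) + C3*airybi(2^(1/3)*y), y)


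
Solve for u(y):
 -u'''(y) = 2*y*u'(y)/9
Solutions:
 u(y) = C1 + Integral(C2*airyai(-6^(1/3)*y/3) + C3*airybi(-6^(1/3)*y/3), y)


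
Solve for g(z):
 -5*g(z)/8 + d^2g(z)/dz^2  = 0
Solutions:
 g(z) = C1*exp(-sqrt(10)*z/4) + C2*exp(sqrt(10)*z/4)


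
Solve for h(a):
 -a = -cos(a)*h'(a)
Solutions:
 h(a) = C1 + Integral(a/cos(a), a)


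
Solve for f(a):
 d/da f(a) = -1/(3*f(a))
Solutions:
 f(a) = -sqrt(C1 - 6*a)/3
 f(a) = sqrt(C1 - 6*a)/3


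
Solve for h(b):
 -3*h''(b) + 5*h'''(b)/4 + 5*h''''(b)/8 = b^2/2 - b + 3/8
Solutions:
 h(b) = C1 + C2*b + C3*exp(-b*(1 + sqrt(145)/5)) + C4*exp(b*(-1 + sqrt(145)/5)) - b^4/72 + 7*b^3/216 - 49*b^2/864


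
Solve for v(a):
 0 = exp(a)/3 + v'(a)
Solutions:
 v(a) = C1 - exp(a)/3


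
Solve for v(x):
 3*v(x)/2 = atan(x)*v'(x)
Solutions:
 v(x) = C1*exp(3*Integral(1/atan(x), x)/2)


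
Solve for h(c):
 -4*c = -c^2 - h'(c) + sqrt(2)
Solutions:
 h(c) = C1 - c^3/3 + 2*c^2 + sqrt(2)*c


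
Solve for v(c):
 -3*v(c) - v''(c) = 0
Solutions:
 v(c) = C1*sin(sqrt(3)*c) + C2*cos(sqrt(3)*c)


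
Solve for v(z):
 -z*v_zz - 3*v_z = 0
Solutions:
 v(z) = C1 + C2/z^2


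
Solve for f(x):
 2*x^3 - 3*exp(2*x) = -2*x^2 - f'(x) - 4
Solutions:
 f(x) = C1 - x^4/2 - 2*x^3/3 - 4*x + 3*exp(2*x)/2


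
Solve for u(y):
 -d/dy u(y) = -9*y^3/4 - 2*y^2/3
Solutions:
 u(y) = C1 + 9*y^4/16 + 2*y^3/9


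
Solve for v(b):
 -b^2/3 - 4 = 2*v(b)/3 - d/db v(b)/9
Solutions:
 v(b) = C1*exp(6*b) - b^2/2 - b/6 - 217/36


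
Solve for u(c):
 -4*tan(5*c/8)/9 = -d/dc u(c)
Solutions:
 u(c) = C1 - 32*log(cos(5*c/8))/45


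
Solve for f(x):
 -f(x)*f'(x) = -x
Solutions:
 f(x) = -sqrt(C1 + x^2)
 f(x) = sqrt(C1 + x^2)


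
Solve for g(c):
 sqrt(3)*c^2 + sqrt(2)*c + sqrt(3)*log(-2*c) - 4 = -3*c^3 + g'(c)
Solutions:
 g(c) = C1 + 3*c^4/4 + sqrt(3)*c^3/3 + sqrt(2)*c^2/2 + sqrt(3)*c*log(-c) + c*(-4 - sqrt(3) + sqrt(3)*log(2))


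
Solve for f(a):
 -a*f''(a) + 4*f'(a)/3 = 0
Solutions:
 f(a) = C1 + C2*a^(7/3)


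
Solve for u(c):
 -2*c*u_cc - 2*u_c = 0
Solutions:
 u(c) = C1 + C2*log(c)


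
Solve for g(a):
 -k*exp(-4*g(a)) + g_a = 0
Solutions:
 g(a) = log(-I*(C1 + 4*a*k)^(1/4))
 g(a) = log(I*(C1 + 4*a*k)^(1/4))
 g(a) = log(-(C1 + 4*a*k)^(1/4))
 g(a) = log(C1 + 4*a*k)/4


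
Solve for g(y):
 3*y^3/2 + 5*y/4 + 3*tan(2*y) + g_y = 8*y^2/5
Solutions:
 g(y) = C1 - 3*y^4/8 + 8*y^3/15 - 5*y^2/8 + 3*log(cos(2*y))/2


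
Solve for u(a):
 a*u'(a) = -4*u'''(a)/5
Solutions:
 u(a) = C1 + Integral(C2*airyai(-10^(1/3)*a/2) + C3*airybi(-10^(1/3)*a/2), a)


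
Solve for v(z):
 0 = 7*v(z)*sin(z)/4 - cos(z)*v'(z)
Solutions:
 v(z) = C1/cos(z)^(7/4)


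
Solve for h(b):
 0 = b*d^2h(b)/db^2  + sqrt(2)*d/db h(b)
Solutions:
 h(b) = C1 + C2*b^(1 - sqrt(2))


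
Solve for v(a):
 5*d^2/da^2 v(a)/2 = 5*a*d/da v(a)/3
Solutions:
 v(a) = C1 + C2*erfi(sqrt(3)*a/3)


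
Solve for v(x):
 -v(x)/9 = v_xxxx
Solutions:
 v(x) = (C1*sin(sqrt(6)*x/6) + C2*cos(sqrt(6)*x/6))*exp(-sqrt(6)*x/6) + (C3*sin(sqrt(6)*x/6) + C4*cos(sqrt(6)*x/6))*exp(sqrt(6)*x/6)


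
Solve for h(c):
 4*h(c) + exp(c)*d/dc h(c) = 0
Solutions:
 h(c) = C1*exp(4*exp(-c))


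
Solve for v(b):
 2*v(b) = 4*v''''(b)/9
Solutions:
 v(b) = C1*exp(-2^(3/4)*sqrt(3)*b/2) + C2*exp(2^(3/4)*sqrt(3)*b/2) + C3*sin(2^(3/4)*sqrt(3)*b/2) + C4*cos(2^(3/4)*sqrt(3)*b/2)


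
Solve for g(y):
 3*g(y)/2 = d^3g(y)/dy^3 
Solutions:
 g(y) = C3*exp(2^(2/3)*3^(1/3)*y/2) + (C1*sin(2^(2/3)*3^(5/6)*y/4) + C2*cos(2^(2/3)*3^(5/6)*y/4))*exp(-2^(2/3)*3^(1/3)*y/4)


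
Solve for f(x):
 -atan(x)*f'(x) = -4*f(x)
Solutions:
 f(x) = C1*exp(4*Integral(1/atan(x), x))


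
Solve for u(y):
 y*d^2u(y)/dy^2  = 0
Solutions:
 u(y) = C1 + C2*y


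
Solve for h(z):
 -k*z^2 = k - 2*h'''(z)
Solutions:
 h(z) = C1 + C2*z + C3*z^2 + k*z^5/120 + k*z^3/12


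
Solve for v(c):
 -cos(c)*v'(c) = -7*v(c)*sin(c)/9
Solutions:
 v(c) = C1/cos(c)^(7/9)


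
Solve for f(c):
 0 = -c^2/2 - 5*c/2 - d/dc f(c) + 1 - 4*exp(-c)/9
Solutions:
 f(c) = C1 - c^3/6 - 5*c^2/4 + c + 4*exp(-c)/9


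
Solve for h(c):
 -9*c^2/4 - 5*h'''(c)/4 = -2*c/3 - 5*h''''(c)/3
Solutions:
 h(c) = C1 + C2*c + C3*c^2 + C4*exp(3*c/4) - 3*c^5/100 - 8*c^4/45 - 128*c^3/135


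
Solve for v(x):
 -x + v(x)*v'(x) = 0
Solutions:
 v(x) = -sqrt(C1 + x^2)
 v(x) = sqrt(C1 + x^2)


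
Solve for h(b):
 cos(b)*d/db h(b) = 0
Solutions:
 h(b) = C1


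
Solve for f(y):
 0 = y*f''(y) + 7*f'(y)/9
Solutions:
 f(y) = C1 + C2*y^(2/9)


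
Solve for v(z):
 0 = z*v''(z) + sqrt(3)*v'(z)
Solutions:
 v(z) = C1 + C2*z^(1 - sqrt(3))


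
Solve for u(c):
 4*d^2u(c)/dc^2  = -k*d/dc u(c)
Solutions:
 u(c) = C1 + C2*exp(-c*k/4)


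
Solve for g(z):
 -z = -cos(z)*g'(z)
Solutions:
 g(z) = C1 + Integral(z/cos(z), z)


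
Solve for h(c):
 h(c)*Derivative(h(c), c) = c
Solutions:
 h(c) = -sqrt(C1 + c^2)
 h(c) = sqrt(C1 + c^2)


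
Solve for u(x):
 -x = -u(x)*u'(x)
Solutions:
 u(x) = -sqrt(C1 + x^2)
 u(x) = sqrt(C1 + x^2)


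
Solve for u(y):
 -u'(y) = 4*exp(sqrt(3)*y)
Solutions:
 u(y) = C1 - 4*sqrt(3)*exp(sqrt(3)*y)/3


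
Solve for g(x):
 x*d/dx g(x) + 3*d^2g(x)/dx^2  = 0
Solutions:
 g(x) = C1 + C2*erf(sqrt(6)*x/6)


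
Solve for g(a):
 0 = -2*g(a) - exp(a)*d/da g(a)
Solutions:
 g(a) = C1*exp(2*exp(-a))


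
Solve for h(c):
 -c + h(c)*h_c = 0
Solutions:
 h(c) = -sqrt(C1 + c^2)
 h(c) = sqrt(C1 + c^2)


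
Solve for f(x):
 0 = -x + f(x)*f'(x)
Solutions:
 f(x) = -sqrt(C1 + x^2)
 f(x) = sqrt(C1 + x^2)


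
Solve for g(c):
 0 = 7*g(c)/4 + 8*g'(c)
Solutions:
 g(c) = C1*exp(-7*c/32)


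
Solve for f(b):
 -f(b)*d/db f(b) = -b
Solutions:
 f(b) = -sqrt(C1 + b^2)
 f(b) = sqrt(C1 + b^2)


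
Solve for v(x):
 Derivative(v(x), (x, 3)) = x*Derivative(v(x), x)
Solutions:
 v(x) = C1 + Integral(C2*airyai(x) + C3*airybi(x), x)


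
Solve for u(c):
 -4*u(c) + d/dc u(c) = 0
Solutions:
 u(c) = C1*exp(4*c)


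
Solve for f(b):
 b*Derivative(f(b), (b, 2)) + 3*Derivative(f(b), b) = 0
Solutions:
 f(b) = C1 + C2/b^2


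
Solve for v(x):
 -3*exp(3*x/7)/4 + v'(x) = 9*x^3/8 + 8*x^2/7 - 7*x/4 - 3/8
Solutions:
 v(x) = C1 + 9*x^4/32 + 8*x^3/21 - 7*x^2/8 - 3*x/8 + 7*exp(3*x/7)/4


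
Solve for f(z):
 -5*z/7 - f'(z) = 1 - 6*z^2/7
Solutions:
 f(z) = C1 + 2*z^3/7 - 5*z^2/14 - z


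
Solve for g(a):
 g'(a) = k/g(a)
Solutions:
 g(a) = -sqrt(C1 + 2*a*k)
 g(a) = sqrt(C1 + 2*a*k)


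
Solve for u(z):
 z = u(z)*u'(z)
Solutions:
 u(z) = -sqrt(C1 + z^2)
 u(z) = sqrt(C1 + z^2)


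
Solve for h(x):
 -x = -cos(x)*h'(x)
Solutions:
 h(x) = C1 + Integral(x/cos(x), x)


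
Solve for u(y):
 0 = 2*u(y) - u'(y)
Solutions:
 u(y) = C1*exp(2*y)


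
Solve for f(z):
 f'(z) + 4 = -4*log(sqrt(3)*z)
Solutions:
 f(z) = C1 - 4*z*log(z) - z*log(9)


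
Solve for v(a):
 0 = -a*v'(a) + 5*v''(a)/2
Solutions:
 v(a) = C1 + C2*erfi(sqrt(5)*a/5)


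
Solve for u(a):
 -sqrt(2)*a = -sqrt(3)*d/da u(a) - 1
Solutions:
 u(a) = C1 + sqrt(6)*a^2/6 - sqrt(3)*a/3


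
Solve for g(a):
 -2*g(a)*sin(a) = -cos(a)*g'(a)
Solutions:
 g(a) = C1/cos(a)^2


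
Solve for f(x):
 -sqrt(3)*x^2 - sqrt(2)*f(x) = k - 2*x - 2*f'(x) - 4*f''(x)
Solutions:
 f(x) = C1*exp(x*(-1 + sqrt(1 + 4*sqrt(2)))/4) + C2*exp(-x*(1 + sqrt(1 + 4*sqrt(2)))/4) - sqrt(2)*k/2 - sqrt(6)*x^2/2 - 2*sqrt(3)*x + sqrt(2)*x - 4*sqrt(3) - 2*sqrt(6) + 2


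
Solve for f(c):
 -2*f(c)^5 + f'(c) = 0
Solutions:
 f(c) = -(-1/(C1 + 8*c))^(1/4)
 f(c) = (-1/(C1 + 8*c))^(1/4)
 f(c) = -I*(-1/(C1 + 8*c))^(1/4)
 f(c) = I*(-1/(C1 + 8*c))^(1/4)


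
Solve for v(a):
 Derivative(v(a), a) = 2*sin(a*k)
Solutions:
 v(a) = C1 - 2*cos(a*k)/k


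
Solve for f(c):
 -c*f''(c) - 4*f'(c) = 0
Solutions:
 f(c) = C1 + C2/c^3


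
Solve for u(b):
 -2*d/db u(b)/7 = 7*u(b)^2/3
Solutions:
 u(b) = 6/(C1 + 49*b)


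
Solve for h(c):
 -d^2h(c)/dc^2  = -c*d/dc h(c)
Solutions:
 h(c) = C1 + C2*erfi(sqrt(2)*c/2)


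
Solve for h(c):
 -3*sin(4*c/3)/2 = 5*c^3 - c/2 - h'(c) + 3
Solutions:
 h(c) = C1 + 5*c^4/4 - c^2/4 + 3*c - 9*cos(4*c/3)/8


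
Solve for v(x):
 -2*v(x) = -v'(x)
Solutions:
 v(x) = C1*exp(2*x)


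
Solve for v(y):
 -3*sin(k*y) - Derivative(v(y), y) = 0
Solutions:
 v(y) = C1 + 3*cos(k*y)/k


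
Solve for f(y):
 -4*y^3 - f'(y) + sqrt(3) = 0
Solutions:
 f(y) = C1 - y^4 + sqrt(3)*y


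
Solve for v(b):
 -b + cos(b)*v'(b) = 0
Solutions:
 v(b) = C1 + Integral(b/cos(b), b)


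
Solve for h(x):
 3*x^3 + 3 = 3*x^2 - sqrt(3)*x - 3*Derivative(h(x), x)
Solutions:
 h(x) = C1 - x^4/4 + x^3/3 - sqrt(3)*x^2/6 - x


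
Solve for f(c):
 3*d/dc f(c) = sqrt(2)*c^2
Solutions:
 f(c) = C1 + sqrt(2)*c^3/9


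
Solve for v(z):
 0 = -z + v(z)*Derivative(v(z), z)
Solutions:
 v(z) = -sqrt(C1 + z^2)
 v(z) = sqrt(C1 + z^2)


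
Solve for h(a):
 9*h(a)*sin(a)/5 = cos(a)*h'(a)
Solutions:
 h(a) = C1/cos(a)^(9/5)


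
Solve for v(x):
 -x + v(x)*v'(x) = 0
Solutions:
 v(x) = -sqrt(C1 + x^2)
 v(x) = sqrt(C1 + x^2)


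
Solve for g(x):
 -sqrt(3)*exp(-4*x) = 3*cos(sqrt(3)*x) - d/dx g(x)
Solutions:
 g(x) = C1 + sqrt(3)*sin(sqrt(3)*x) - sqrt(3)*exp(-4*x)/4


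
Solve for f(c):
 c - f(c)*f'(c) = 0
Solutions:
 f(c) = -sqrt(C1 + c^2)
 f(c) = sqrt(C1 + c^2)


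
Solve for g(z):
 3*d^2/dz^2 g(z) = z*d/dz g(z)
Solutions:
 g(z) = C1 + C2*erfi(sqrt(6)*z/6)


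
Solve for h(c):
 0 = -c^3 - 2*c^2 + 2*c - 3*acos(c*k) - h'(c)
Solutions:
 h(c) = C1 - c^4/4 - 2*c^3/3 + c^2 - 3*Piecewise((c*acos(c*k) - sqrt(-c^2*k^2 + 1)/k, Ne(k, 0)), (pi*c/2, True))


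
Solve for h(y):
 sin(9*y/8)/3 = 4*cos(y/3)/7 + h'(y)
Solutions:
 h(y) = C1 - 12*sin(y/3)/7 - 8*cos(9*y/8)/27


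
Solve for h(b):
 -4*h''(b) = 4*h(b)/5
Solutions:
 h(b) = C1*sin(sqrt(5)*b/5) + C2*cos(sqrt(5)*b/5)


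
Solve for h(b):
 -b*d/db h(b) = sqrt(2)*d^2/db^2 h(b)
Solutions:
 h(b) = C1 + C2*erf(2^(1/4)*b/2)


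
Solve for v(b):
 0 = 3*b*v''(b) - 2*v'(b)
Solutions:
 v(b) = C1 + C2*b^(5/3)


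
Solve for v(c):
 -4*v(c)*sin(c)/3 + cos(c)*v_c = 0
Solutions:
 v(c) = C1/cos(c)^(4/3)


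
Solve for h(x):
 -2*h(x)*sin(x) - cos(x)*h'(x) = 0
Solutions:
 h(x) = C1*cos(x)^2


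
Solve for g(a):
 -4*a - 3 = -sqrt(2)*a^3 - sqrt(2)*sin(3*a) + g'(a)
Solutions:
 g(a) = C1 + sqrt(2)*a^4/4 - 2*a^2 - 3*a - sqrt(2)*cos(3*a)/3


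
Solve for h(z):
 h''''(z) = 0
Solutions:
 h(z) = C1 + C2*z + C3*z^2 + C4*z^3


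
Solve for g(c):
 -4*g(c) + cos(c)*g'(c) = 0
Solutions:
 g(c) = C1*(sin(c)^2 + 2*sin(c) + 1)/(sin(c)^2 - 2*sin(c) + 1)


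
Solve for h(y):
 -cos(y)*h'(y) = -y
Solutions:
 h(y) = C1 + Integral(y/cos(y), y)


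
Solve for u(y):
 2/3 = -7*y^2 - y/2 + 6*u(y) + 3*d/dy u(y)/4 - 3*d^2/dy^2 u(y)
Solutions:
 u(y) = C1*exp(y*(1 - sqrt(129))/8) + C2*exp(y*(1 + sqrt(129))/8) + 7*y^2/6 - 5*y/24 + 751/576


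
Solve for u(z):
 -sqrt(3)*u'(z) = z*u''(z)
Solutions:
 u(z) = C1 + C2*z^(1 - sqrt(3))


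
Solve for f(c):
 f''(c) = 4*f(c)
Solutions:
 f(c) = C1*exp(-2*c) + C2*exp(2*c)


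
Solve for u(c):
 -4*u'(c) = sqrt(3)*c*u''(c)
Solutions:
 u(c) = C1 + C2*c^(1 - 4*sqrt(3)/3)


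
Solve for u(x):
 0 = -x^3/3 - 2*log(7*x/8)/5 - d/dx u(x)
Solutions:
 u(x) = C1 - x^4/12 - 2*x*log(x)/5 - 2*x*log(7)/5 + 2*x/5 + 6*x*log(2)/5


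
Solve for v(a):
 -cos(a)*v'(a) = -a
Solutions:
 v(a) = C1 + Integral(a/cos(a), a)


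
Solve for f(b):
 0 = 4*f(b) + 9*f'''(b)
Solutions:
 f(b) = C3*exp(-2^(2/3)*3^(1/3)*b/3) + (C1*sin(2^(2/3)*3^(5/6)*b/6) + C2*cos(2^(2/3)*3^(5/6)*b/6))*exp(2^(2/3)*3^(1/3)*b/6)


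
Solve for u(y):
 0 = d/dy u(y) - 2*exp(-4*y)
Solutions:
 u(y) = C1 - exp(-4*y)/2


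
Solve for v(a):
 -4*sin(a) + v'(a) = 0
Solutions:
 v(a) = C1 - 4*cos(a)


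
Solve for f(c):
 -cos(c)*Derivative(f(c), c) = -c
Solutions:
 f(c) = C1 + Integral(c/cos(c), c)


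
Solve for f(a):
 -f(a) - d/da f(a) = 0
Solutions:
 f(a) = C1*exp(-a)


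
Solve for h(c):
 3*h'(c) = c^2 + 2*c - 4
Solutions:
 h(c) = C1 + c^3/9 + c^2/3 - 4*c/3


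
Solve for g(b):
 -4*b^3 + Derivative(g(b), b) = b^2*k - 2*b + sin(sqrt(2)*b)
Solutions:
 g(b) = C1 + b^4 + b^3*k/3 - b^2 - sqrt(2)*cos(sqrt(2)*b)/2


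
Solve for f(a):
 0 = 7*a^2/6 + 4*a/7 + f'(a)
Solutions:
 f(a) = C1 - 7*a^3/18 - 2*a^2/7


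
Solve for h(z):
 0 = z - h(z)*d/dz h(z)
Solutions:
 h(z) = -sqrt(C1 + z^2)
 h(z) = sqrt(C1 + z^2)


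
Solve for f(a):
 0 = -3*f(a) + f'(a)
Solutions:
 f(a) = C1*exp(3*a)


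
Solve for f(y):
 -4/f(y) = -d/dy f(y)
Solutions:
 f(y) = -sqrt(C1 + 8*y)
 f(y) = sqrt(C1 + 8*y)
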